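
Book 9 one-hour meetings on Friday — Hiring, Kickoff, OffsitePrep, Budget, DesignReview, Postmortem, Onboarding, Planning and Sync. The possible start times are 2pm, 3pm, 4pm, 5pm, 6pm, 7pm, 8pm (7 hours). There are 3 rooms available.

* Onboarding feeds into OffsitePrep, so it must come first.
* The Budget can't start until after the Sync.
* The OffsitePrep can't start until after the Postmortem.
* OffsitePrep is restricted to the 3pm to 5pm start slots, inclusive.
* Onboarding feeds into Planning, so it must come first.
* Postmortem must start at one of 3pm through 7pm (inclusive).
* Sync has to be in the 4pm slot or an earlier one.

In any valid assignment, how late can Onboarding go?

Downstream work caps Onboarding at 4pm.
Onboarding at 4pm is achievable: Kickoff -> 2pm, Postmortem -> 3pm, Sync -> 2pm, Hiring -> 2pm, DesignReview -> 3pm, Planning -> 5pm, OffsitePrep -> 5pm, Onboarding -> 4pm, Budget -> 3pm.

4pm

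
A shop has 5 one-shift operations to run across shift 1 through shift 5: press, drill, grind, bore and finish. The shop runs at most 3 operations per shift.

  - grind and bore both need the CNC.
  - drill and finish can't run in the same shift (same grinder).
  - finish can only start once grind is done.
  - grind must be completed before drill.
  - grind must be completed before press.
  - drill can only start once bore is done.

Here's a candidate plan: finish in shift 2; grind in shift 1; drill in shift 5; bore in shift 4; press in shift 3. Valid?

finish can only start once grind is done — holds.
The shop runs at most 3 operations per shift — holds.
grind must be completed before drill — holds.
grind and bore both need the CNC — holds.
drill and finish can't run in the same shift (same grinder) — holds.
drill can only start once bore is done — holds.
grind must be completed before press — holds.

Yes, all constraints hold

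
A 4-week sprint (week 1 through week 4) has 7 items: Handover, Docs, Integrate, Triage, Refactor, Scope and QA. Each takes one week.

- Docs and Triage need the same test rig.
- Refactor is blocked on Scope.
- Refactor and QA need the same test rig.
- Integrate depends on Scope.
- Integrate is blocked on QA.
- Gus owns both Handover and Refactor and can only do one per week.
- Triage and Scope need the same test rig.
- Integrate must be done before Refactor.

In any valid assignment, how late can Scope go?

week 2

Downstream work caps Scope at week 2.
Scope at week 2 is achievable: Scope in week 2; Integrate in week 3; Handover in week 1; Refactor in week 4; Docs in week 1; Triage in week 3; QA in week 1.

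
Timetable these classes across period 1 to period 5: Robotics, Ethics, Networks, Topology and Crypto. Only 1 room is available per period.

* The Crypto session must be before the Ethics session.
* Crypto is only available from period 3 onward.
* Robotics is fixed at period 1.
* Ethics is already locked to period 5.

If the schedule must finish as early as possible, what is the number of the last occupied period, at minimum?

5

The precedence chain requires at least 2 distinct periods.
With at most 1 per period and 5 classes, at least 5 periods are needed.
Ethics can't be placed before period 5, so the schedule must run through at least period 5.
5 works (last occupied period: period 5): for example Ethics in period 5; Crypto in period 3; Topology in period 4; Networks in period 2; Robotics in period 1.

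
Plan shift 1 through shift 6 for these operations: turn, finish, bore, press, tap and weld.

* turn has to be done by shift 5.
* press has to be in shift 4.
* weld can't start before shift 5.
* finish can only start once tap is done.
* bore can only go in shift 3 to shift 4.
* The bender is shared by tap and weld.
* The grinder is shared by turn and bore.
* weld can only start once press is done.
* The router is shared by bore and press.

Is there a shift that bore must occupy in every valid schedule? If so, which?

shift 3

bore's window is shift 3–shift 4.
press is fixed at shift 4, and bore can't share a shift with press.
So bore must be shift 3.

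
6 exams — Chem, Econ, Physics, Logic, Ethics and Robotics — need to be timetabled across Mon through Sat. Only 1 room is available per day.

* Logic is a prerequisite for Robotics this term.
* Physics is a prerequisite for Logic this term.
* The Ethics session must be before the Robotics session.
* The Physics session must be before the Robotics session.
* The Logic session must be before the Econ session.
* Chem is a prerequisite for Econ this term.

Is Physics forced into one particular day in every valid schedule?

Physics can be Mon (e.g. Logic=Tue, Chem=Fri, Ethics=Wed, Robotics=Thu, Econ=Sat, Physics=Mon) or Tue (e.g. Physics=Tue; Robotics=Thu; Logic=Wed; Ethics=Mon; Chem=Fri; Econ=Sat).

No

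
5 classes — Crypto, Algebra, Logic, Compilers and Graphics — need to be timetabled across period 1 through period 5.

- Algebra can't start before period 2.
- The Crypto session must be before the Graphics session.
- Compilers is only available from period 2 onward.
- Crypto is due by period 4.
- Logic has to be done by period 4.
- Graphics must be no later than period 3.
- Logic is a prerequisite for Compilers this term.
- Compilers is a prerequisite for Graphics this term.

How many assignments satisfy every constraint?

8

Splitting on Crypto: it can be period 1 (4), period 2 (4). Listing each branch's schedules as (Algebra, Logic, Compilers, Graphics) by period number:
Crypto=period 1: (2,1,2,3) (3,1,2,3) (4,1,2,3) (5,1,2,3) — 4.
Crypto=period 2: (2,1,2,3) (3,1,2,3) (4,1,2,3) (5,1,2,3) — 4.
Summing: 4 + 4 = 8.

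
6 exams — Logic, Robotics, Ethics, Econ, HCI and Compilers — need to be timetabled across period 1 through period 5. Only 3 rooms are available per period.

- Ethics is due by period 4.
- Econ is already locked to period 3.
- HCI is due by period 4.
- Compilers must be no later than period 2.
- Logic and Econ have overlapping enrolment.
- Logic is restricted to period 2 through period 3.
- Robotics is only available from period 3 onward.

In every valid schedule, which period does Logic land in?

period 2

Logic's window is period 2–period 3.
Econ is fixed at period 3, and Logic can't share a period with Econ.
So Logic must be period 2.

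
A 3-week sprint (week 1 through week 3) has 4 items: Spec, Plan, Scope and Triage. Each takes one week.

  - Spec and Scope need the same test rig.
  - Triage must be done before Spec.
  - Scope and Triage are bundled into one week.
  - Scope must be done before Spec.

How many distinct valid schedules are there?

Splitting on Spec: it can be week 2 (3), week 3 (6). Listing each branch's schedules as (Plan, Scope, Triage) by week number:
Spec=week 2: (1,1,1) (2,1,1) (3,1,1) — 3.
Spec=week 3: (1,1,1) (1,2,2) (2,1,1) (2,2,2) (3,1,1) (3,2,2) — 6.
Summing: 3 + 6 = 9.

9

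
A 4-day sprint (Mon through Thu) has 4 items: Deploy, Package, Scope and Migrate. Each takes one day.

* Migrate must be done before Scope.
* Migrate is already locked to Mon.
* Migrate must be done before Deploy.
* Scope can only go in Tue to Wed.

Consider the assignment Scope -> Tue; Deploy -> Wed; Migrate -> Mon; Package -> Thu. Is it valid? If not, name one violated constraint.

Migrate must be done before Deploy — holds.
Migrate must be done before Scope — holds.
Migrate is already locked to Mon — holds.
Scope can only go in Tue to Wed — holds.

Yes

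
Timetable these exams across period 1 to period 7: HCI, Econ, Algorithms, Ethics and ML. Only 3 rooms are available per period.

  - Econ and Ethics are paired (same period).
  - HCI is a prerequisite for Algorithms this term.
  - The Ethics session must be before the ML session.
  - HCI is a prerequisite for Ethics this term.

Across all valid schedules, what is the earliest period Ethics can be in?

period 2

Precedence pushes Ethics to at least period 2; downstream work caps Ethics at period 6.
Ethics at period 2 is achievable: Ethics -> period 2; Econ -> period 2; ML -> period 3; Algorithms -> period 2; HCI -> period 1.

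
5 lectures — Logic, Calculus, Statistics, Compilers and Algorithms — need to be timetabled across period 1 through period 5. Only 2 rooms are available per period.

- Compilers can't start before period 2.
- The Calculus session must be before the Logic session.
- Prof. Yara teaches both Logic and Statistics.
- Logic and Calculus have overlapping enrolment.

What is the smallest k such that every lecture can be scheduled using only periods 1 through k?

3 periods

The precedence chain requires at least 2 distinct periods.
With at most 2 per period and 5 lectures, at least 3 periods are needed.
3 works (last occupied period: period 3): for example Statistics -> period 1; Algorithms -> period 3; Compilers -> period 2; Logic -> period 2; Calculus -> period 1.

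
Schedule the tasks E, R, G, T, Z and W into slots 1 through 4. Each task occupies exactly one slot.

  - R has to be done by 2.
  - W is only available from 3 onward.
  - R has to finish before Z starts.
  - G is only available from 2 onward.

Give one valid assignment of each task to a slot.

Z in 2, T in 1, G in 2, E in 1, R in 1, W in 3

Checking: R(1) before Z(2); G=2 in [2,4]; R=1 in [1,2]; W=3 in [3,4].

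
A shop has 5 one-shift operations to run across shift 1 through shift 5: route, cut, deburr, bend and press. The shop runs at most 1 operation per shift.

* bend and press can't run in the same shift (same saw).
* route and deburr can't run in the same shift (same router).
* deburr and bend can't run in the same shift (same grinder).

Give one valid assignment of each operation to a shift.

bend -> shift 4, route -> shift 1, deburr -> shift 3, press -> shift 5, cut -> shift 2

Checking: bend(shift 4) != press(shift 5); route(shift 1) != deburr(shift 3); deburr(shift 3) != bend(shift 4); max 1 per shift (cap 1).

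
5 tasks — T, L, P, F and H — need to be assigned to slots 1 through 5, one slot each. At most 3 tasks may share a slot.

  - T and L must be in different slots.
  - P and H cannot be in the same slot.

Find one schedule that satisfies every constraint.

T=1, L=2, F=1, P=1, H=2

Checking: P(1) != H(2); T(1) != L(2); max 3 per slot (cap 3).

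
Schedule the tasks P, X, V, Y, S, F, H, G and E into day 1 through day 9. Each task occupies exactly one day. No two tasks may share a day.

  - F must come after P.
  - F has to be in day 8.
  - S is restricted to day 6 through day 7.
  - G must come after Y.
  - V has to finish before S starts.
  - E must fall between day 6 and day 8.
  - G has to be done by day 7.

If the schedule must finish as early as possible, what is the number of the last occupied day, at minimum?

day 9

The precedence chain requires at least 2 distinct days.
With at most 1 per day and 9 tasks, at least 9 days are needed.
F can't be placed before day 8, so the schedule must run through at least day 8.
9 works (last occupied day: day 9): for example H -> day 9, P -> day 3, G -> day 2, V -> day 4, Y -> day 1, X -> day 5, F -> day 8, E -> day 7, S -> day 6.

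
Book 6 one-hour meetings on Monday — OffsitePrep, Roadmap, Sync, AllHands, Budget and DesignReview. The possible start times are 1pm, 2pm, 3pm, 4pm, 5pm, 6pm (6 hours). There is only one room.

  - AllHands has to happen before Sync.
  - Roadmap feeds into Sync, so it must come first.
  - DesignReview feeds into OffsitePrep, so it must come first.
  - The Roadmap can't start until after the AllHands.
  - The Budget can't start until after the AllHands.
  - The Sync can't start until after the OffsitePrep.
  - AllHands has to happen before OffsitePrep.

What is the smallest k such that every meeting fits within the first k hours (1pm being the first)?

6

The precedence chain requires at least 3 distinct hours.
With at most 1 per hour and 6 meetings, at least 6 hours are needed.
6 works (last occupied hour: 6pm): for example OffsitePrep -> 3pm; Roadmap -> 4pm; Sync -> 5pm; DesignReview -> 2pm; AllHands -> 1pm; Budget -> 6pm.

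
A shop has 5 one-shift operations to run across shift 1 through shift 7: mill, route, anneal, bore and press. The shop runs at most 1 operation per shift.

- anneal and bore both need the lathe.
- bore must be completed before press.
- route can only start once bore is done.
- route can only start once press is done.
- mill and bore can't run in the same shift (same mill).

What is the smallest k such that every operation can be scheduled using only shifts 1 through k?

The precedence chain requires at least 3 distinct shifts.
With at most 1 per shift and 5 operations, at least 5 shifts are needed.
5 works (last occupied shift: shift 5): for example press=shift 2; mill=shift 4; anneal=shift 5; route=shift 3; bore=shift 1.

5 shifts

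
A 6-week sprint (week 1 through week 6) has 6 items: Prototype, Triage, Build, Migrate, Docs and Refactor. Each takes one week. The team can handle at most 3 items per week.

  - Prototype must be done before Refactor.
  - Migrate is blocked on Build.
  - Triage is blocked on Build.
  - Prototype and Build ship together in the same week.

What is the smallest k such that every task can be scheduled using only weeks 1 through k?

2 weeks

The precedence chain requires at least 2 distinct weeks.
With at most 3 per week and 6 tasks, at least 2 weeks are needed.
2 works (last occupied week: week 2): for example Triage in week 2, Refactor in week 2, Prototype in week 1, Migrate in week 2, Build in week 1, Docs in week 1.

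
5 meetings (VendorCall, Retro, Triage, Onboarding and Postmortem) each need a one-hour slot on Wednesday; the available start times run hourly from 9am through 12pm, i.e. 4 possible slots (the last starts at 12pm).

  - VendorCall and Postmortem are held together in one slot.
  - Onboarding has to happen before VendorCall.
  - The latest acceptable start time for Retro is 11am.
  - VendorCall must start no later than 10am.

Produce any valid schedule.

Onboarding in 9am; Postmortem in 10am; VendorCall in 10am; Triage in 9am; Retro in 9am

Checking: Onboarding(9am) before VendorCall(10am); VendorCall = Postmortem = 10am; Retro=9am in [9am,11am]; VendorCall=10am in [9am,10am].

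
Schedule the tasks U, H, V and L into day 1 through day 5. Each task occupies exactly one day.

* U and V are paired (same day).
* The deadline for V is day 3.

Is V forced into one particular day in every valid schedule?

No

V can be day 1 (e.g. L -> day 1; U -> day 1; V -> day 1; H -> day 1) or day 2 (e.g. U -> day 2, V -> day 2, L -> day 1, H -> day 1).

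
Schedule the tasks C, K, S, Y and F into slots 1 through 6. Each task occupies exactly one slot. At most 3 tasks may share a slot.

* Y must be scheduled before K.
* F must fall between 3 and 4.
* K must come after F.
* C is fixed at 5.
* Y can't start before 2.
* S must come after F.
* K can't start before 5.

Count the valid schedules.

Splitting on K: it can be 5 (15), 6 (20). Listing each branch's schedules as (C, S, Y, F):
K=5: (5,4,2,3) (5,4,3,3) (5,4,4,3) (5,5,2,3) (5,5,2,4) (5,5,3,3) (5,5,3,4) (5,5,4,3) (5,5,4,4) (5,6,2,3) (5,6,2,4) (5,6,3,3) (5,6,3,4) (5,6,4,3) (5,6,4,4) — 15.
K=6: (5,4,2,3) (5,4,3,3) (5,4,4,3) (5,4,5,3) (5,5,2,3) (5,5,2,4) (5,5,3,3) (5,5,3,4) (5,5,4,3) (5,5,4,4) (5,5,5,3) (5,5,5,4) (5,6,2,3) (5,6,2,4) (5,6,3,3) (5,6,3,4) (5,6,4,3) (5,6,4,4) (5,6,5,3) (5,6,5,4) — 20.
Summing: 15 + 20 = 35.

35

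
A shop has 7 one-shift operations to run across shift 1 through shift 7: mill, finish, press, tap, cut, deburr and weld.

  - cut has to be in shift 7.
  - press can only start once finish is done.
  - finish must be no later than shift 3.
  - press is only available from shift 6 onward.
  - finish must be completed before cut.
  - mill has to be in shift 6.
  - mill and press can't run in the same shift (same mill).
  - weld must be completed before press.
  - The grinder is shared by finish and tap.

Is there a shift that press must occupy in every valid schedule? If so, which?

shift 7

press's window is shift 6–shift 7.
mill is fixed at shift 6, and press can't share a shift with mill.
So press must be shift 7.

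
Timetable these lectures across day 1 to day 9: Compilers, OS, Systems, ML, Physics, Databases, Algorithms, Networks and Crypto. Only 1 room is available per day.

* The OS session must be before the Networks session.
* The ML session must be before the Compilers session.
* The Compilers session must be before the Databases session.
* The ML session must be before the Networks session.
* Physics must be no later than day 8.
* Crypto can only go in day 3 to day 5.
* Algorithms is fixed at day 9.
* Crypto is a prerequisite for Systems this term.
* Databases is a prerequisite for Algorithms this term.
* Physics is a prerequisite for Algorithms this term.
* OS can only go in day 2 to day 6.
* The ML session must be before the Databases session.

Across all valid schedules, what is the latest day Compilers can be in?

Precedence pushes Compilers to at least day 2; downstream work caps Compilers at day 7.
Compilers at day 7 is achievable: OS in day 2, Systems in day 6, Physics in day 1, Databases in day 8, Compilers in day 7, Crypto in day 3, Algorithms in day 9, ML in day 4, Networks in day 5.

day 7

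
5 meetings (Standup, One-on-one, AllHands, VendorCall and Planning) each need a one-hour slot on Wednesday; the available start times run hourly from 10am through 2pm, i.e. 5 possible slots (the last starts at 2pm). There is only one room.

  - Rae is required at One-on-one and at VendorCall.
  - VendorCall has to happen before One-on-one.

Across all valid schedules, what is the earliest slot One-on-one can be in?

11am

Precedence pushes One-on-one to at least 11am.
One-on-one at 11am is achievable: Planning=2pm, AllHands=1pm, One-on-one=11am, VendorCall=10am, Standup=12pm.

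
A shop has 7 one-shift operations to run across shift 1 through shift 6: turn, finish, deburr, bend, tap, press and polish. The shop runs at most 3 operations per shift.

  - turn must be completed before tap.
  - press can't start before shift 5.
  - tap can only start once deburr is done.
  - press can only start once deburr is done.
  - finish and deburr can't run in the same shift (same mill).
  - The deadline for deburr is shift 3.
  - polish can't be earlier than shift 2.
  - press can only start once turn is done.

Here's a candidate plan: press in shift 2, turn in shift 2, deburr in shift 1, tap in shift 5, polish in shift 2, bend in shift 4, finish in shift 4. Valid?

No. press can't start before shift 5 is not satisfied.

turn must be completed before tap — holds.
press can only start once deburr is done — holds.
finish and deburr can't run in the same shift (same mill) — holds.
The deadline for deburr is shift 3 — holds.
polish can't be earlier than shift 2 — holds.
press can't start before shift 5 — violated.
tap can only start once deburr is done — holds.
The shop runs at most 3 operations per shift — holds.
press can only start once turn is done — violated.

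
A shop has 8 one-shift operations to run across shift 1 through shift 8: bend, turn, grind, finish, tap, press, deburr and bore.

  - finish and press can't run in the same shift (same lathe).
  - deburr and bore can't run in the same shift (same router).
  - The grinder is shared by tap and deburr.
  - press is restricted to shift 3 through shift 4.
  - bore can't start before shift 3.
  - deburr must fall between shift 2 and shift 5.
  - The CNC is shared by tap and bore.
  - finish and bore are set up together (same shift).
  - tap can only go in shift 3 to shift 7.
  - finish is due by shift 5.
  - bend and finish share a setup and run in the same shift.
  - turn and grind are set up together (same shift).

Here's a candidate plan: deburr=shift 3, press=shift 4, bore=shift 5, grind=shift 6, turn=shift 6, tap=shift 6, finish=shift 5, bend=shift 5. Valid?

Yes, all constraints hold

The grinder is shared by tap and deburr — holds.
deburr must fall between shift 2 and shift 5 — holds.
finish and press can't run in the same shift (same lathe) — holds.
press is restricted to shift 3 through shift 4 — holds.
tap can only go in shift 3 to shift 7 — holds.
The CNC is shared by tap and bore — holds.
deburr and bore can't run in the same shift (same router) — holds.
finish is due by shift 5 — holds.
bend and finish share a setup and run in the same shift — holds.
finish and bore are set up together (same shift) — holds.
turn and grind are set up together (same shift) — holds.
bore can't start before shift 3 — holds.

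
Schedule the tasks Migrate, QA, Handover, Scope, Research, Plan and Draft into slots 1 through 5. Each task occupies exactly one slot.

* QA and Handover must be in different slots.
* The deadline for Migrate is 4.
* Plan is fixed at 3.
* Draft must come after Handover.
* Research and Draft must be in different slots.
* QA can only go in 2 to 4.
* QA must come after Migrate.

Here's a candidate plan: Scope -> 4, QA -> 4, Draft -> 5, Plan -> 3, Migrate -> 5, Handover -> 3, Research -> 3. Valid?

QA must come after Migrate — violated.
Draft must come after Handover — holds.
Plan is fixed at 3 — holds.
Research and Draft must be in different slots — holds.
QA can only go in 2 to 4 — holds.
QA and Handover must be in different slots — holds.
The deadline for Migrate is 4 — violated.

Invalid. The deadline for Migrate is 4.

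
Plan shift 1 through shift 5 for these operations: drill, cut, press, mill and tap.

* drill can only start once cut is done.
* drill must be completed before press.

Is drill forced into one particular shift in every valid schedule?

No

drill can be shift 2 (e.g. mill -> shift 1, tap -> shift 1, drill -> shift 2, press -> shift 3, cut -> shift 1) or shift 3 (e.g. press in shift 4; drill in shift 3; mill in shift 1; tap in shift 1; cut in shift 1).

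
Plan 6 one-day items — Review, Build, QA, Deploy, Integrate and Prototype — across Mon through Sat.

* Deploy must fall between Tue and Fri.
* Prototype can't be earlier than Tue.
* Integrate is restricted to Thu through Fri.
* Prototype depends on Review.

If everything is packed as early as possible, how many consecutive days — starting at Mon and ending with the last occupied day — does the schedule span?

4 days

The precedence chain requires at least 2 distinct days.
Integrate can't be placed before Thu — that is day 4 counting from Mon — so the schedule must run through at least 4 days.
4 works (last occupied day: Thu): for example Build -> Mon; Review -> Mon; Deploy -> Tue; QA -> Mon; Integrate -> Thu; Prototype -> Tue.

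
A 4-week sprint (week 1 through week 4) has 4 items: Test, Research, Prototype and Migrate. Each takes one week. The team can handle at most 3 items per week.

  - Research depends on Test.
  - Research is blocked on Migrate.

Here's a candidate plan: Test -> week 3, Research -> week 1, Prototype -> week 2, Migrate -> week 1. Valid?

The team can handle at most 3 items per week — holds.
Research is blocked on Migrate — violated.
Research depends on Test — violated.

Invalid. Research depends on Test.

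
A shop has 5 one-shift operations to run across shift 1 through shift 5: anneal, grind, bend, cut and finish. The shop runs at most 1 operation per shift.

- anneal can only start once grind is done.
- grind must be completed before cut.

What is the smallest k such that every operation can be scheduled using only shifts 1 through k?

The precedence chain requires at least 2 distinct shifts.
With at most 1 per shift and 5 operations, at least 5 shifts are needed.
5 works (last occupied shift: shift 5): for example cut=shift 3, grind=shift 1, anneal=shift 2, finish=shift 5, bend=shift 4.

5 shifts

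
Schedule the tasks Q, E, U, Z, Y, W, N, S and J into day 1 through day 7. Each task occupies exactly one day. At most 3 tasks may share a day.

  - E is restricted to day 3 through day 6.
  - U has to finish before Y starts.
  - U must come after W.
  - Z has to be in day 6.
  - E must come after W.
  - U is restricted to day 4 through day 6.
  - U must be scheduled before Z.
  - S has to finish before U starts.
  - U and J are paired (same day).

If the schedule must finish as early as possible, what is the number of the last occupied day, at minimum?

6

The precedence chain requires at least 3 distinct days.
With at most 3 per day and 9 tasks, at least 3 days are needed.
Z can't be placed before day 6, so the schedule must run through at least day 6.
6 works (last occupied day: day 6): for example W=day 1; J=day 4; S=day 1; N=day 2; Q=day 1; Z=day 6; U=day 4; E=day 3; Y=day 5.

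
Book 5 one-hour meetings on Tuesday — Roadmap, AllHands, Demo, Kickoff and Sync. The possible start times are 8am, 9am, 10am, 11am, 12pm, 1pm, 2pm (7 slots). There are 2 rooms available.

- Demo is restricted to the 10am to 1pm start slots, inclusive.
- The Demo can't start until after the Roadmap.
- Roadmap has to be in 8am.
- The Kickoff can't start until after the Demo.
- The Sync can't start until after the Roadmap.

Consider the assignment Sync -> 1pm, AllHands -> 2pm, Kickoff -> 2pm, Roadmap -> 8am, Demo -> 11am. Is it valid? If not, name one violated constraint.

The Sync can't start until after the Roadmap — holds.
The Demo can't start until after the Roadmap — holds.
There are 2 rooms available — holds.
Roadmap has to be in 8am — holds.
Demo is restricted to the 10am to 1pm start slots, inclusive — holds.
The Kickoff can't start until after the Demo — holds.

Yes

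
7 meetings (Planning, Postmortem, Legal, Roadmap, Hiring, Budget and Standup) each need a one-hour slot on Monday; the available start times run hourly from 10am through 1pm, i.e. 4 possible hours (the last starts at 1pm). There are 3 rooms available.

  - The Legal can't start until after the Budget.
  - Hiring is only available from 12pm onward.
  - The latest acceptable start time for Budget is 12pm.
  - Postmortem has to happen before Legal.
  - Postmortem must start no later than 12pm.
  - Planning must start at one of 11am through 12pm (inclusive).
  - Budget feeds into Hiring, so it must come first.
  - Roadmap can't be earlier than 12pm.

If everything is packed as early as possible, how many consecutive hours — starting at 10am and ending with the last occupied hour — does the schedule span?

3 hours

The precedence chain requires at least 2 distinct hours.
With at most 3 per hour and 7 meetings, at least 3 hours are needed.
Roadmap can't be placed before 12pm — that is hour 3 counting from 10am — so the schedule must run through at least 3 hours.
3 works (last occupied hour: 12pm): for example Postmortem in 10am, Hiring in 12pm, Planning in 11am, Legal in 11am, Budget in 10am, Standup in 10am, Roadmap in 12pm.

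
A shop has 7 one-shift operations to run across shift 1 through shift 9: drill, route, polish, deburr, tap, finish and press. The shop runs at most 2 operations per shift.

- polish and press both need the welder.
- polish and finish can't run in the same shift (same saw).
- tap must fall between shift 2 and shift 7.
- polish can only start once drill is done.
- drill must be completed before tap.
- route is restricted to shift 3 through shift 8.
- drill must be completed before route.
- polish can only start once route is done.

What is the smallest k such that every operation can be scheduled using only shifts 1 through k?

4 shifts

The precedence chain requires at least 3 distinct shifts.
With at most 2 per shift and 7 operations, at least 4 shifts are needed.
Propagating the time windows through the other constraints, polish can't land before shift 4, so the schedule must run through at least shift 4.
4 works (last occupied shift: shift 4): for example route -> shift 3, drill -> shift 1, deburr -> shift 1, polish -> shift 4, press -> shift 3, tap -> shift 2, finish -> shift 2.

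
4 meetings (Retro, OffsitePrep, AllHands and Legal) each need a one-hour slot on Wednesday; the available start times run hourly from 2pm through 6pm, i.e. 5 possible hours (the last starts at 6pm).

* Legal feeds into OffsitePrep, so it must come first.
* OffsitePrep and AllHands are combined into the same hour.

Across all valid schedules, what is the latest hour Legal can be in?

5pm

Downstream work caps Legal at 5pm.
Legal at 5pm is achievable: AllHands in 6pm, OffsitePrep in 6pm, Legal in 5pm, Retro in 2pm.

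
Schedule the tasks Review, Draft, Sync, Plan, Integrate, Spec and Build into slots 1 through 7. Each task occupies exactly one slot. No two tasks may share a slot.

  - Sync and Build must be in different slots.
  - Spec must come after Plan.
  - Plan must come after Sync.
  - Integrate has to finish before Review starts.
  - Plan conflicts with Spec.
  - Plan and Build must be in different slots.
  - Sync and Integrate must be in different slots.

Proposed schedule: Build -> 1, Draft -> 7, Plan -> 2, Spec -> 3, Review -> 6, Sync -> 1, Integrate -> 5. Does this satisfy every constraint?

Plan and Build must be in different slots — holds.
Integrate has to finish before Review starts — holds.
No two tasks may share a slot — violated.
Sync and Integrate must be in different slots — holds.
Plan conflicts with Spec — holds.
Sync and Build must be in different slots — violated.
Plan must come after Sync — holds.
Spec must come after Plan — holds.

Invalid. Sync and Build must be in different slots.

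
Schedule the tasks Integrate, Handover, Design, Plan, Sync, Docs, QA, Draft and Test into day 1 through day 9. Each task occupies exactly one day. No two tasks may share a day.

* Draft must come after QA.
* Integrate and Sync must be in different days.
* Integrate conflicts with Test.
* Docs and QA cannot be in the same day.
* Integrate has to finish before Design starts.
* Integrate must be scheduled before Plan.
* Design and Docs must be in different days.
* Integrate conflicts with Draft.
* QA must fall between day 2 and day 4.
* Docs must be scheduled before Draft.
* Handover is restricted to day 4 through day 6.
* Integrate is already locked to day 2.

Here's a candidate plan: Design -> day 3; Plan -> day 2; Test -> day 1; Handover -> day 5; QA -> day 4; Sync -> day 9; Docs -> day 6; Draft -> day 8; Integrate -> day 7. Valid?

Integrate and Sync must be in different days — holds.
Integrate conflicts with Test — holds.
Draft must come after QA — holds.
No two tasks may share a day — holds.
Integrate conflicts with Draft — holds.
Integrate is already locked to day 2 — violated.
QA must fall between day 2 and day 4 — holds.
Docs must be scheduled before Draft — holds.
Docs and QA cannot be in the same day — holds.
Handover is restricted to day 4 through day 6 — holds.
Integrate has to finish before Design starts — violated.
Integrate must be scheduled before Plan — violated.
Design and Docs must be in different days — holds.

No. Integrate must be scheduled before Plan is not satisfied.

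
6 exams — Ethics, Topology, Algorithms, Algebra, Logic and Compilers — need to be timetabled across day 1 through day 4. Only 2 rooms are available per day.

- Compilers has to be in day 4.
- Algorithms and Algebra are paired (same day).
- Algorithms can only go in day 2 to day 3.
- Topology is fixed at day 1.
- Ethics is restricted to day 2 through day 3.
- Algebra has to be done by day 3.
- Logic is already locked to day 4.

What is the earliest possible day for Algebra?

Algebra must be in the same day as Algorithms, which can't be before day 2, so Algebra is at least day 2; Algebra's own window allows nothing later than day 3.
Algebra at day 2 is achievable: Algebra -> day 2; Logic -> day 4; Topology -> day 1; Ethics -> day 3; Algorithms -> day 2; Compilers -> day 4.

day 2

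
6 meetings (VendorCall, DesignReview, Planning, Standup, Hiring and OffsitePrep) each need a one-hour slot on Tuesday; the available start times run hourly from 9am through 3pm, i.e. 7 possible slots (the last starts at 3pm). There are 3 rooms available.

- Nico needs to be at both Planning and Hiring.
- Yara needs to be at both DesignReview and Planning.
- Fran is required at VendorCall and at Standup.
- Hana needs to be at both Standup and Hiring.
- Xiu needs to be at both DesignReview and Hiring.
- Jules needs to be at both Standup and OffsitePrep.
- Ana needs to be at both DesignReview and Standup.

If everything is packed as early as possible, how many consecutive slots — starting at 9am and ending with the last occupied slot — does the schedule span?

3

With at most 3 per slot and 6 meetings, at least 2 slots are needed.
Could 2 slots be enough, i.e. nothing placed later than 10am? No: DesignReview, Planning and Hiring must all be in different slots (DesignReview/Planning can't share; DesignReview/Hiring can't share; Planning/Hiring can't share), but only 2 slots are available: 3 meetings can't fit in 2 distinct slots.
So 2 slots is not enough.
3 works (last occupied slot: 11am): for example DesignReview=9am, Hiring=11am, Planning=10am, OffsitePrep=9am, VendorCall=9am, Standup=10am.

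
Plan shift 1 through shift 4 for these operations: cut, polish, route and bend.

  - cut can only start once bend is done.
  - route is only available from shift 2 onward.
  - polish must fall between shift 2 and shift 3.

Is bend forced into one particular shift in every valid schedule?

No

bend can be shift 1 (e.g. cut in shift 2, bend in shift 1, polish in shift 2, route in shift 2) or shift 2 (e.g. bend -> shift 2; cut -> shift 3; polish -> shift 2; route -> shift 2).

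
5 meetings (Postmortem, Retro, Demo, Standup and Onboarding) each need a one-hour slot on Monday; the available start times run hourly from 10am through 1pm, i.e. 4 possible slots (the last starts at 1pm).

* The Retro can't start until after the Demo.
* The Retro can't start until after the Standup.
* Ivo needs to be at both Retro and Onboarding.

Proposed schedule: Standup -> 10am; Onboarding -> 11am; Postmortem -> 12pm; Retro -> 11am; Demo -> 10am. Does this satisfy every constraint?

Ivo needs to be at both Retro and Onboarding — violated.
The Retro can't start until after the Standup — holds.
The Retro can't start until after the Demo — holds.

No — it violates: Ivo needs to be at both Retro and Onboarding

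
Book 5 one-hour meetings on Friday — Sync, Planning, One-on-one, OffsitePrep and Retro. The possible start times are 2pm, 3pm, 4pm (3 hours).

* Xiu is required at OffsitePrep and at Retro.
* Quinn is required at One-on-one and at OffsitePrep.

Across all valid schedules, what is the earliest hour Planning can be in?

Planning at 2pm is achievable: Retro in 2pm, Sync in 2pm, One-on-one in 2pm, Planning in 2pm, OffsitePrep in 3pm.

2pm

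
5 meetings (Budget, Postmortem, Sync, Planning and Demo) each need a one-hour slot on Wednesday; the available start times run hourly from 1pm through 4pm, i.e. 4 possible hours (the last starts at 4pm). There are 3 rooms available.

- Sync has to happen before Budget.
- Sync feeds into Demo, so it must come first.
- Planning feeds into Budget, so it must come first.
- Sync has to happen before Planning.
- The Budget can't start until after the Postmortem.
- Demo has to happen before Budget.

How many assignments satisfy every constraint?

17

Splitting on Budget: it can be 3pm (2), 4pm (15). Listing each branch's schedules as (Postmortem, Sync, Planning, Demo):
Budget=3pm: (1pm,1pm,2pm,2pm) (2pm,1pm,2pm,2pm) — 2.
Budget=4pm: (1pm,1pm,2pm,2pm) (1pm,1pm,2pm,3pm) (1pm,1pm,3pm,2pm) (1pm,1pm,3pm,3pm) (1pm,2pm,3pm,3pm) (2pm,1pm,2pm,2pm) (2pm,1pm,2pm,3pm) (2pm,1pm,3pm,2pm) (2pm,1pm,3pm,3pm) (2pm,2pm,3pm,3pm) (3pm,1pm,2pm,2pm) (3pm,1pm,2pm,3pm) (3pm,1pm,3pm,2pm) (3pm,1pm,3pm,3pm) (3pm,2pm,3pm,3pm) — 15.
Summing: 2 + 15 = 17.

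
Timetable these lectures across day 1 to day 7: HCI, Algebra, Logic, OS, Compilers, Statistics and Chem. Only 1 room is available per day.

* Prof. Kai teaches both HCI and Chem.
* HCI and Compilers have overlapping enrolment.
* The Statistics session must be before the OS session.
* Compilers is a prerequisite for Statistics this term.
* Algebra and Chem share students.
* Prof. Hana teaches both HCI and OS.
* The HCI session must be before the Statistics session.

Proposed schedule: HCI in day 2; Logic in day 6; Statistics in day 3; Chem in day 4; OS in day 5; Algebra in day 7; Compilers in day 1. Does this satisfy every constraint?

Only 1 room is available per day — holds.
The HCI session must be before the Statistics session — holds.
Compilers is a prerequisite for Statistics this term — holds.
Prof. Hana teaches both HCI and OS — holds.
The Statistics session must be before the OS session — holds.
HCI and Compilers have overlapping enrolment — holds.
Prof. Kai teaches both HCI and Chem — holds.
Algebra and Chem share students — holds.

Yes, all constraints hold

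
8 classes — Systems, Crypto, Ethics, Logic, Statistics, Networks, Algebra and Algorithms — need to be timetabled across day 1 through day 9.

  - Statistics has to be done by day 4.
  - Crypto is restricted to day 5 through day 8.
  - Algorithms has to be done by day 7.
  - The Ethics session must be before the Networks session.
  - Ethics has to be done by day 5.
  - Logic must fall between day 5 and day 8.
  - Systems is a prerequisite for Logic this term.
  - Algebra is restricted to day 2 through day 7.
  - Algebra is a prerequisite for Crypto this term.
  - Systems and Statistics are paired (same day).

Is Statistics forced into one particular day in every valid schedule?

Statistics can be day 1 (e.g. Systems in day 1; Networks in day 2; Logic in day 5; Statistics in day 1; Ethics in day 1; Algebra in day 2; Algorithms in day 1; Crypto in day 5) or day 2 (e.g. Statistics in day 2, Networks in day 2, Algebra in day 2, Ethics in day 1, Logic in day 5, Algorithms in day 1, Crypto in day 5, Systems in day 2).

No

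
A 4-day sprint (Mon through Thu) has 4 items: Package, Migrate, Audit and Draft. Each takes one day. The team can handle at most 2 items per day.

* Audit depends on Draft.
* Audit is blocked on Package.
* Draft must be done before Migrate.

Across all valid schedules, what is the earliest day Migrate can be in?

Precedence pushes Migrate to at least Tue.
Migrate at Tue is achievable: Audit=Tue; Migrate=Tue; Package=Mon; Draft=Mon.

Tue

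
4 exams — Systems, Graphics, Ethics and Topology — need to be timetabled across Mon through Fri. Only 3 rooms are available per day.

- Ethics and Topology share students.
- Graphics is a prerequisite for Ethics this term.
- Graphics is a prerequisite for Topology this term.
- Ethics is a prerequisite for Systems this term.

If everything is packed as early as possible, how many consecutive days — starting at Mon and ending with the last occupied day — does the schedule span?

3 days

The precedence chain requires at least 3 distinct days.
With at most 3 per day and 4 exams, at least 2 days are needed.
3 works (last occupied day: Wed): for example Systems=Wed; Graphics=Mon; Topology=Wed; Ethics=Tue.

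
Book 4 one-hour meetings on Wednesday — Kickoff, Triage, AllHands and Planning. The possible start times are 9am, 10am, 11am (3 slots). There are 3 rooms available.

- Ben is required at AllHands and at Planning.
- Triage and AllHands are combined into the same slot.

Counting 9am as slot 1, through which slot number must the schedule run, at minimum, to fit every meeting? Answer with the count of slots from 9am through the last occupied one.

With at most 3 per slot and 4 meetings, at least 2 slots are needed.
2 works (last occupied slot: 10am): for example Kickoff -> 9am, Planning -> 10am, AllHands -> 9am, Triage -> 9am.

2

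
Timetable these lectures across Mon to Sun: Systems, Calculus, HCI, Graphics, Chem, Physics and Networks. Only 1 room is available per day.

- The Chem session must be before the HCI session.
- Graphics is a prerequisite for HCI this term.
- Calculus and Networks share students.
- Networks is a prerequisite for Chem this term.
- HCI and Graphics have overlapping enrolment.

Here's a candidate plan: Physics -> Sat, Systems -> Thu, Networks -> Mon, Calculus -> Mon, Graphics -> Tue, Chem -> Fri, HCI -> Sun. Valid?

Invalid. Calculus and Networks share students.

HCI and Graphics have overlapping enrolment — holds.
Graphics is a prerequisite for HCI this term — holds.
Calculus and Networks share students — violated.
The Chem session must be before the HCI session — holds.
Networks is a prerequisite for Chem this term — holds.
Only 1 room is available per day — violated.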